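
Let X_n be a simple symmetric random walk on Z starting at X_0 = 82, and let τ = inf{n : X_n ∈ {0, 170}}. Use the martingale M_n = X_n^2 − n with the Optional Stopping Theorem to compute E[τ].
E[τ] = 7216

M_n = X_n^2 − n is a martingale (since E[X_{n+1}^2 | F_n] = X_n^2 + 1). By OST (τ has finite mean in a bounded region), E[M_τ] = E[M_0] = X_0^2 − 0 = 82^2 = 6724. Also E[M_τ] = E[X_τ^2] − E[τ]. The walk exits at 0 or 170, with P(hit 170 first) = 82/170, so E[X_τ^2] = 170^2 · 82/170 + 0 = 13940. Thus E[τ] = E[X_τ^2] − E[M_τ] = 13940 − 6724 = 7216 = 82(170 − 82) = 7216.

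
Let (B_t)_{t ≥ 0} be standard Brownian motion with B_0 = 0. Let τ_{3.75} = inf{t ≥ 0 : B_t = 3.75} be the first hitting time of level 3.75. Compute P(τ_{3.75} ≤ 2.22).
P(τ_{3.75} ≤ 2.22) = 2(1 − Φ(3.75/√2.22)) = 2(1 − Φ(2.5168)) ≈ 0.0118

By the reflection principle for standard BM, P(τ_b ≤ t) = 2 · P(B_t ≥ b). Since B_t ~ N(0, t), P(B_t ≥ 3.75) = 1 − Φ(3.75/√t) = 1 − Φ(3.75/√2.22) = 1 − Φ(2.5168) ≈ 0.00592. Doubling: P(τ_{3.75} ≤ 2.22) ≈ 2 · 0.00592 = 0.01184 ≈ 0.0118.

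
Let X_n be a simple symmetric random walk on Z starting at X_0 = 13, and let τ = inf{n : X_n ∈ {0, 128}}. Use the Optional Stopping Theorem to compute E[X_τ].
E[X_τ] = 13

X_n is a martingale and τ is a bounded-mean stopping time (indeed τ is finite a.s. with bounded expectation since the walk is in a bounded region). By the OST, E[X_τ] = E[X_0] = 13. Equivalently: E[X_τ] = 128 · P(hit 128 first) + 0 · P(hit 0 first) = 128 · (13/128) = 13.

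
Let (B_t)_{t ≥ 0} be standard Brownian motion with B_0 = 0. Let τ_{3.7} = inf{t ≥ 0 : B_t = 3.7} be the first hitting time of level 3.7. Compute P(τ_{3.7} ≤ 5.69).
P(τ_{3.7} ≤ 5.69) = 2(1 − Φ(3.7/√5.69)) = 2(1 − Φ(1.5511)) ≈ 0.1209

By the reflection principle for standard BM, P(τ_b ≤ t) = 2 · P(B_t ≥ b). Since B_t ~ N(0, t), P(B_t ≥ 3.7) = 1 − Φ(3.7/√t) = 1 − Φ(3.7/√5.69) = 1 − Φ(1.5511) ≈ 0.06044. Doubling: P(τ_{3.7} ≤ 5.69) ≈ 2 · 0.06044 = 0.12088 ≈ 0.1209.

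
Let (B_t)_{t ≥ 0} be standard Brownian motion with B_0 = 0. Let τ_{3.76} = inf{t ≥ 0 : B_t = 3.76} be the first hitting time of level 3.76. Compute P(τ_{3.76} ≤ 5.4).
P(τ_{3.76} ≤ 5.4) = 2(1 − Φ(3.76/√5.4)) = 2(1 − Φ(1.6180)) ≈ 0.1057

By the reflection principle for standard BM, P(τ_b ≤ t) = 2 · P(B_t ≥ b). Since B_t ~ N(0, t), P(B_t ≥ 3.76) = 1 − Φ(3.76/√t) = 1 − Φ(3.76/√5.4) = 1 − Φ(1.6180) ≈ 0.05283. Doubling: P(τ_{3.76} ≤ 5.4) ≈ 2 · 0.05283 = 0.10566 ≈ 0.1057.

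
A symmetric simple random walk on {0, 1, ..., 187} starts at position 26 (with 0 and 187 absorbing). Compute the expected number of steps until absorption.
E[τ | X_0 = 26] = 4186

Let v_k = E[τ | X_0 = k]. Boundary: v_0 = v_187 = 0. Recurrence: v_k = 1 + (v_{k-1} + v_{k+1})/2 for 1 ≤ k ≤ 186. The particular solution to v_k − (v_{k-1} + v_{k+1})/2 = 1 is v_k = −k^2. Adding homogeneous solution A + B k and matching boundaries gives v_k = k (187 − k). Substituting k = 26: v_26 = 26 · 161 = 4186.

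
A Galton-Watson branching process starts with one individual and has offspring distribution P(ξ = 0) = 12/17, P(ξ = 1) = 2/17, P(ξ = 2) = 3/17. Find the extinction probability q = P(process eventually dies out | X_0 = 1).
q = 1

Mean offspring μ = 0·12/17 + 1·2/17 + 2·3/17 = 8/17 ≤ 1. For μ ≤ 1 with offspring not concentrated at 1, the Galton-Watson process goes extinct almost surely, so q = 1.
(Algebraic check: The pgf is f(s) = 12/17 + 2/17·s + 3/17·s². The extinction probability q is the smallest fixed point of f in [0, 1]. Setting s = f(s):
  3/17·s² + (2/17 − 1)·s + 12/17 = 0
  3/17·s² − (12/17 + 3/17)·s + 12/17 = 0
which factors as (s − 1)·(3/17·s − 12/17) = 0, giving roots s = 1 and s = (12/17)/(3/17) = 4. Since 4 ≥ 1, the smallest root in [0, 1] is s = 1.)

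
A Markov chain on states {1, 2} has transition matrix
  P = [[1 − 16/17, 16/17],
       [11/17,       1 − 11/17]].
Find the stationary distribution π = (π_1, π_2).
π_1 = 11/27, π_2 = 16/27

Solve πP = π with π_1 + π_2 = 1. From πP = π: π_1 · (1 − 16/17) + π_2 · 11/17 = π_1 ⇒ π_2 · 11/17 = π_1 · 16/17 ⇒ π_2/π_1 = (16/17)/(11/17) = 16/11. Together with π_1 + π_2 = 1:
  π_1 = (11/17)/(16/17 + 11/17) = (11/17)/(27/17) = 11/27,
  π_2 = (16/17)/(16/17 + 11/17) = (16/17)/(27/17) = 16/27.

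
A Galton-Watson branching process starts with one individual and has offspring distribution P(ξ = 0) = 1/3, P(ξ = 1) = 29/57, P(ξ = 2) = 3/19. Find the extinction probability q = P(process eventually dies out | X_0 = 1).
q = 1

Mean offspring μ = 0·1/3 + 1·29/57 + 2·3/19 = 47/57 ≤ 1. For μ ≤ 1 with offspring not concentrated at 1, the Galton-Watson process goes extinct almost surely, so q = 1.
(Algebraic check: The pgf is f(s) = 1/3 + 29/57·s + 3/19·s². The extinction probability q is the smallest fixed point of f in [0, 1]. Setting s = f(s):
  3/19·s² + (29/57 − 1)·s + 1/3 = 0
  3/19·s² − (1/3 + 3/19)·s + 1/3 = 0
which factors as (s − 1)·(3/19·s − 1/3) = 0, giving roots s = 1 and s = (1/3)/(3/19) = 19/9. Since 19/9 ≥ 1, the smallest root in [0, 1] is s = 1.)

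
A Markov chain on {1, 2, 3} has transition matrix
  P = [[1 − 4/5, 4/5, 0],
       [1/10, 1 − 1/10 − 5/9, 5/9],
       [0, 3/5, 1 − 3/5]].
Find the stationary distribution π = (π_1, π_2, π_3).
π = (27/443, 216/443, 200/443)

This is a birth-death chain on three states, which satisfies detailed balance: π_1 · P_{12} = π_2 · P_{21} and π_2 · P_{23} = π_3 · P_{32}.
From π_1 · 4/5 = π_2 · 1/10: π_2/π_1 = (4/5)/(1/10) = 8.
From π_2 · 5/9 = π_3 · 3/5: π_3/π_2 = (5/9)/(3/5) = 25/27.
Take π_1 proportional to 1; then unnormalized π = (1, 8, 200/27). Normalize by dividing by the sum 443/27:
  π = (27/443, 216/443, 200/443).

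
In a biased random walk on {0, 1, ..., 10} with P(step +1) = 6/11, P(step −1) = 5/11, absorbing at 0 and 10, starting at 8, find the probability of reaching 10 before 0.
P(hit 10 before 0) = (1 − (5/6)^8) / (1 − (5/6)^10) = 4218516/4609141

Let u_k denote P(reach 10 before 0 | start at k). Boundary: u_0 = 0, u_10 = 1. Recurrence: u_k = 6/11·u_{k+1} + 5/11·u_{k-1} for 1 ≤ k ≤ 9. Try u_k = A + B·r^k with r = q/p = (5/11)/(6/11) = 5/6. Substitution satisfies the recurrence; boundary conditions give:
  u_k = (1 − r^k) / (1 − r^N) = (1 − (5/6)^8) / (1 − (5/6)^10) = 4218516/4609141.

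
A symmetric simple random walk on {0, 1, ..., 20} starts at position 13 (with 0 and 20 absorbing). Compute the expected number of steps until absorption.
E[τ | X_0 = 13] = 91

Let v_k = E[τ | X_0 = k]. Boundary: v_0 = v_20 = 0. Recurrence: v_k = 1 + (v_{k-1} + v_{k+1})/2 for 1 ≤ k ≤ 19. The particular solution to v_k − (v_{k-1} + v_{k+1})/2 = 1 is v_k = −k^2. Adding homogeneous solution A + B k and matching boundaries gives v_k = k (20 − k). Substituting k = 13: v_13 = 13 · 7 = 91.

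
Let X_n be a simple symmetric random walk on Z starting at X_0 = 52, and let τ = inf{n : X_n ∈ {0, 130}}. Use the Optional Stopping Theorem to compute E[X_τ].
E[X_τ] = 52

X_n is a martingale and τ is a bounded-mean stopping time (indeed τ is finite a.s. with bounded expectation since the walk is in a bounded region). By the OST, E[X_τ] = E[X_0] = 52. Equivalently: E[X_τ] = 130 · P(hit 130 first) + 0 · P(hit 0 first) = 130 · (52/130) = 52.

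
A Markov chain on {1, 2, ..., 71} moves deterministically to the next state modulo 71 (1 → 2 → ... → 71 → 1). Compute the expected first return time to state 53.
E[T_53 | X_0 = 53] = 71

The chain cycles deterministically, so starting at state 53 it returns in exactly 71 steps. Equivalently, the stationary distribution is uniform π_j = 1/71 for every state j, so by Kac's formula E[T_53] = 1/π_53 = 71.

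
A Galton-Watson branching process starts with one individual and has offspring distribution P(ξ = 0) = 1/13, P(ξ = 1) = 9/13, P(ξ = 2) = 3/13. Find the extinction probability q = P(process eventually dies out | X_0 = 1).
q = 1/3

The pgf is f(s) = 1/13 + 9/13·s + 3/13·s². The extinction probability q is the smallest fixed point of f in [0, 1]. Setting s = f(s):
  3/13·s² + (9/13 − 1)·s + 1/13 = 0
  3/13·s² − (1/13 + 3/13)·s + 1/13 = 0
which factors as (s − 1)·(3/13·s − 1/13) = 0, giving roots s = 1 and s = (1/13)/(3/13) = 1/3.
Mean offspring μ = 9/13 + 2·3/13 = 15/13 > 1 (supercritical), so q < 1. The extinction probability is the smaller root: q = (1/13)/(3/13) = 1/3.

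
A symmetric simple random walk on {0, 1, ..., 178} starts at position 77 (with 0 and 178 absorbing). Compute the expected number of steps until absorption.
E[τ | X_0 = 77] = 7777

Let v_k = E[τ | X_0 = k]. Boundary: v_0 = v_178 = 0. Recurrence: v_k = 1 + (v_{k-1} + v_{k+1})/2 for 1 ≤ k ≤ 177. The particular solution to v_k − (v_{k-1} + v_{k+1})/2 = 1 is v_k = −k^2. Adding homogeneous solution A + B k and matching boundaries gives v_k = k (178 − k). Substituting k = 77: v_77 = 77 · 101 = 7777.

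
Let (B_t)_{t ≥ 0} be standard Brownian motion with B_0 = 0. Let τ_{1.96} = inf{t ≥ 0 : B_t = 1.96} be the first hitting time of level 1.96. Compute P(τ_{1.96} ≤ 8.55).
P(τ_{1.96} ≤ 8.55) = 2(1 − Φ(1.96/√8.55)) = 2(1 − Φ(0.6703)) ≈ 0.5027

By the reflection principle for standard BM, P(τ_b ≤ t) = 2 · P(B_t ≥ b). Since B_t ~ N(0, t), P(B_t ≥ 1.96) = 1 − Φ(1.96/√t) = 1 − Φ(1.96/√8.55) = 1 − Φ(0.6703) ≈ 0.25133. Doubling: P(τ_{1.96} ≤ 8.55) ≈ 2 · 0.25133 = 0.50266 ≈ 0.5027.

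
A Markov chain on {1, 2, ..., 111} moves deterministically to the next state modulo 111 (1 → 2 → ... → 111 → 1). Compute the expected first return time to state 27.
E[T_27 | X_0 = 27] = 111

The chain cycles deterministically, so starting at state 27 it returns in exactly 111 steps. Equivalently, the stationary distribution is uniform π_j = 1/111 for every state j, so by Kac's formula E[T_27] = 1/π_27 = 111.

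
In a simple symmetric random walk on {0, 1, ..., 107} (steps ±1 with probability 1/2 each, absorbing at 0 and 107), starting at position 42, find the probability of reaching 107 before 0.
P(hit 107 before 0) = 42/107

Let u_k = P(hit 107 before 0 | start at k). Then u_0 = 0, u_107 = 1, and u_k = u_{k-1}/2 + u_{k+1}/2 for 1 ≤ k ≤ 106. This harmonic recurrence is solved by u_k = k/107, giving u_42 = 42/107.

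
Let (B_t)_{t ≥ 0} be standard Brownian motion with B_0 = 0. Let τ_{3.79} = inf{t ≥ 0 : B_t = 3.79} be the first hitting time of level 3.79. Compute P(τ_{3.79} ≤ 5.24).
P(τ_{3.79} ≤ 5.24) = 2(1 − Φ(3.79/√5.24)) = 2(1 − Φ(1.6557)) ≈ 0.0978

By the reflection principle for standard BM, P(τ_b ≤ t) = 2 · P(B_t ≥ b). Since B_t ~ N(0, t), P(B_t ≥ 3.79) = 1 − Φ(3.79/√t) = 1 − Φ(3.79/√5.24) = 1 − Φ(1.6557) ≈ 0.04889. Doubling: P(τ_{3.79} ≤ 5.24) ≈ 2 · 0.04889 = 0.09778 ≈ 0.0978.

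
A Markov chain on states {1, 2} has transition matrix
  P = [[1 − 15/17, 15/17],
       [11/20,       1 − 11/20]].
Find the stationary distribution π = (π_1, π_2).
π_1 = 187/487, π_2 = 300/487

Solve πP = π with π_1 + π_2 = 1. From πP = π: π_1 · (1 − 15/17) + π_2 · 11/20 = π_1 ⇒ π_2 · 11/20 = π_1 · 15/17 ⇒ π_2/π_1 = (15/17)/(11/20) = 300/187. Together with π_1 + π_2 = 1:
  π_1 = (11/20)/(15/17 + 11/20) = (11/20)/(487/340) = 187/487,
  π_2 = (15/17)/(15/17 + 11/20) = (15/17)/(487/340) = 300/487.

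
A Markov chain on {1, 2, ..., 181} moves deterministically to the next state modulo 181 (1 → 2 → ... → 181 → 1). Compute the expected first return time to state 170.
E[T_170 | X_0 = 170] = 181

The chain cycles deterministically, so starting at state 170 it returns in exactly 181 steps. Equivalently, the stationary distribution is uniform π_j = 1/181 for every state j, so by Kac's formula E[T_170] = 1/π_170 = 181.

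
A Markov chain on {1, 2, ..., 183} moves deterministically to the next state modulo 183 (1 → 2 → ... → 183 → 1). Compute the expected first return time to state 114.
E[T_114 | X_0 = 114] = 183

The chain cycles deterministically, so starting at state 114 it returns in exactly 183 steps. Equivalently, the stationary distribution is uniform π_j = 1/183 for every state j, so by Kac's formula E[T_114] = 1/π_114 = 183.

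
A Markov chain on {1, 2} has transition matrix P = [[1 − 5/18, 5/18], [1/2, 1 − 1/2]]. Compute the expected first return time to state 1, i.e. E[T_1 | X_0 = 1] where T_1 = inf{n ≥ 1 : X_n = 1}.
E[T_1 | X_0 = 1] = 1/π_1 = 14/9

For an irreducible recurrent Markov chain with stationary distribution π, E[T_i | X_0 = i] = 1/π_i (Kac's formula). Here π_1 = (1/2)/(5/18 + 1/2) = (1/2)/(7/9) = 9/14, so E[T_1 | X_0 = 1] = 1/π_1 = (5/18 + 1/2)/(1/2) = (7/9)/(1/2) = 14/9.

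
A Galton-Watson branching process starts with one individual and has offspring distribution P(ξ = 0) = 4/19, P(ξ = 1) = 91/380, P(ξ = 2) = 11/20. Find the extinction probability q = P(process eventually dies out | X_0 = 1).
q = 80/209

The pgf is f(s) = 4/19 + 91/380·s + 11/20·s². The extinction probability q is the smallest fixed point of f in [0, 1]. Setting s = f(s):
  11/20·s² + (91/380 − 1)·s + 4/19 = 0
  11/20·s² − (4/19 + 11/20)·s + 4/19 = 0
which factors as (s − 1)·(11/20·s − 4/19) = 0, giving roots s = 1 and s = (4/19)/(11/20) = 80/209.
Mean offspring μ = 91/380 + 2·11/20 = 509/380 > 1 (supercritical), so q < 1. The extinction probability is the smaller root: q = (4/19)/(11/20) = 80/209.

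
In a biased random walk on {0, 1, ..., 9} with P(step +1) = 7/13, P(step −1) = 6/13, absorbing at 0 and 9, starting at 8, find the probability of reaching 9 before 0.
P(hit 9 before 0) = (1 − (6/7)^8) / (1 − (6/7)^9) = 28596295/30275911

Let u_k denote P(reach 9 before 0 | start at k). Boundary: u_0 = 0, u_9 = 1. Recurrence: u_k = 7/13·u_{k+1} + 6/13·u_{k-1} for 1 ≤ k ≤ 8. Try u_k = A + B·r^k with r = q/p = (6/13)/(7/13) = 6/7. Substitution satisfies the recurrence; boundary conditions give:
  u_k = (1 − r^k) / (1 − r^N) = (1 − (6/7)^8) / (1 − (6/7)^9) = 28596295/30275911.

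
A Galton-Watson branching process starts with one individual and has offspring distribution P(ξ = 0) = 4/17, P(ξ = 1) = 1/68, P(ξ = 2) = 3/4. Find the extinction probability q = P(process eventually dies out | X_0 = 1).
q = 16/51

The pgf is f(s) = 4/17 + 1/68·s + 3/4·s². The extinction probability q is the smallest fixed point of f in [0, 1]. Setting s = f(s):
  3/4·s² + (1/68 − 1)·s + 4/17 = 0
  3/4·s² − (4/17 + 3/4)·s + 4/17 = 0
which factors as (s − 1)·(3/4·s − 4/17) = 0, giving roots s = 1 and s = (4/17)/(3/4) = 16/51.
Mean offspring μ = 1/68 + 2·3/4 = 103/68 > 1 (supercritical), so q < 1. The extinction probability is the smaller root: q = (4/17)/(3/4) = 16/51.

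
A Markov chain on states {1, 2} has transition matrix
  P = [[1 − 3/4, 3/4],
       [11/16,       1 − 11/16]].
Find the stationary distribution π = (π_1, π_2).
π_1 = 11/23, π_2 = 12/23

Solve πP = π with π_1 + π_2 = 1. From πP = π: π_1 · (1 − 3/4) + π_2 · 11/16 = π_1 ⇒ π_2 · 11/16 = π_1 · 3/4 ⇒ π_2/π_1 = (3/4)/(11/16) = 12/11. Together with π_1 + π_2 = 1:
  π_1 = (11/16)/(3/4 + 11/16) = (11/16)/(23/16) = 11/23,
  π_2 = (3/4)/(3/4 + 11/16) = (3/4)/(23/16) = 12/23.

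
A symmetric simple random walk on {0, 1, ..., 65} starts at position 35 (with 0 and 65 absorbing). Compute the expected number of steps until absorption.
E[τ | X_0 = 35] = 1050

Let v_k = E[τ | X_0 = k]. Boundary: v_0 = v_65 = 0. Recurrence: v_k = 1 + (v_{k-1} + v_{k+1})/2 for 1 ≤ k ≤ 64. The particular solution to v_k − (v_{k-1} + v_{k+1})/2 = 1 is v_k = −k^2. Adding homogeneous solution A + B k and matching boundaries gives v_k = k (65 − k). Substituting k = 35: v_35 = 35 · 30 = 1050.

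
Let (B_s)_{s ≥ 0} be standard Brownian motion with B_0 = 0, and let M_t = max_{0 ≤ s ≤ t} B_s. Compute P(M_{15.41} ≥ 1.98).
P(M_{15.41} ≥ 1.98) = 2·P(B_{15.41} ≥ 1.98) = 2(1 − Φ(1.98/√15.41)) ≈ 0.6140

By the reflection principle for Brownian motion, P(M_t ≥ a) = 2 · P(B_t ≥ a) for a ≥ 0. Since B_t ~ N(0, t), P(B_t ≥ 1.98) = 1 − Φ(1.98/√t) = 1 − Φ(1.98/√15.41) = 1 − Φ(0.5044). So
  P(M_{15.41} ≥ 1.98) = 2(1 − Φ(0.5044)) ≈ 0.6140.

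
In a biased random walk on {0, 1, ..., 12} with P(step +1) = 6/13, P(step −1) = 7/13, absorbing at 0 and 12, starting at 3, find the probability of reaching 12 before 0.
P(hit 12 before 0) = (1 − (7/6)^3) / (1 − (7/6)^12) = 10077696/91846495

Let u_k denote P(reach 12 before 0 | start at k). Boundary: u_0 = 0, u_12 = 1. Recurrence: u_k = 6/13·u_{k+1} + 7/13·u_{k-1} for 1 ≤ k ≤ 11. Try u_k = A + B·r^k with r = q/p = (7/13)/(6/13) = 7/6. Substitution satisfies the recurrence; boundary conditions give:
  u_k = (1 − r^k) / (1 − r^N) = (1 − (7/6)^3) / (1 − (7/6)^12) = 10077696/91846495.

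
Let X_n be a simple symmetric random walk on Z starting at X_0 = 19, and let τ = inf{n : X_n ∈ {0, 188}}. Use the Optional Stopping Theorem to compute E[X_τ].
E[X_τ] = 19

X_n is a martingale and τ is a bounded-mean stopping time (indeed τ is finite a.s. with bounded expectation since the walk is in a bounded region). By the OST, E[X_τ] = E[X_0] = 19. Equivalently: E[X_τ] = 188 · P(hit 188 first) + 0 · P(hit 0 first) = 188 · (19/188) = 19.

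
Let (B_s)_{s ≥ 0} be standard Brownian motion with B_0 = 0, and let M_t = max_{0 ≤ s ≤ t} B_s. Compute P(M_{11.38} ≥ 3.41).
P(M_{11.38} ≥ 3.41) = 2·P(B_{11.38} ≥ 3.41) = 2(1 − Φ(3.41/√11.38)) ≈ 0.3121

By the reflection principle for Brownian motion, P(M_t ≥ a) = 2 · P(B_t ≥ a) for a ≥ 0. Since B_t ~ N(0, t), P(B_t ≥ 3.41) = 1 − Φ(3.41/√t) = 1 − Φ(3.41/√11.38) = 1 − Φ(1.0108). So
  P(M_{11.38} ≥ 3.41) = 2(1 − Φ(1.0108)) ≈ 0.3121.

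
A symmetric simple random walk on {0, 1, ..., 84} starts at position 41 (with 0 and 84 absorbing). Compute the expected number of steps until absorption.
E[τ | X_0 = 41] = 1763

Let v_k = E[τ | X_0 = k]. Boundary: v_0 = v_84 = 0. Recurrence: v_k = 1 + (v_{k-1} + v_{k+1})/2 for 1 ≤ k ≤ 83. The particular solution to v_k − (v_{k-1} + v_{k+1})/2 = 1 is v_k = −k^2. Adding homogeneous solution A + B k and matching boundaries gives v_k = k (84 − k). Substituting k = 41: v_41 = 41 · 43 = 1763.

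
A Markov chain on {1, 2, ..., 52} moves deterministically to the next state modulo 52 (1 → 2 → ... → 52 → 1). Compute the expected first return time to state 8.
E[T_8 | X_0 = 8] = 52

The chain cycles deterministically, so starting at state 8 it returns in exactly 52 steps. Equivalently, the stationary distribution is uniform π_j = 1/52 for every state j, so by Kac's formula E[T_8] = 1/π_8 = 52.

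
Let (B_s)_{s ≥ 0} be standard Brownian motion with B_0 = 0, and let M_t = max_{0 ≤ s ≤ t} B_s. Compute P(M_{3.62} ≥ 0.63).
P(M_{3.62} ≥ 0.63) = 2·P(B_{3.62} ≥ 0.63) = 2(1 − Φ(0.63/√3.62)) ≈ 0.7406

By the reflection principle for Brownian motion, P(M_t ≥ a) = 2 · P(B_t ≥ a) for a ≥ 0. Since B_t ~ N(0, t), P(B_t ≥ 0.63) = 1 − Φ(0.63/√t) = 1 − Φ(0.63/√3.62) = 1 − Φ(0.3311). So
  P(M_{3.62} ≥ 0.63) = 2(1 − Φ(0.3311)) ≈ 0.7406.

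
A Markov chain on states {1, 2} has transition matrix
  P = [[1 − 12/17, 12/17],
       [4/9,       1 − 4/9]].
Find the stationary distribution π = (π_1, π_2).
π_1 = 17/44, π_2 = 27/44

Solve πP = π with π_1 + π_2 = 1. From πP = π: π_1 · (1 − 12/17) + π_2 · 4/9 = π_1 ⇒ π_2 · 4/9 = π_1 · 12/17 ⇒ π_2/π_1 = (12/17)/(4/9) = 27/17. Together with π_1 + π_2 = 1:
  π_1 = (4/9)/(12/17 + 4/9) = (4/9)/(176/153) = 17/44,
  π_2 = (12/17)/(12/17 + 4/9) = (12/17)/(176/153) = 27/44.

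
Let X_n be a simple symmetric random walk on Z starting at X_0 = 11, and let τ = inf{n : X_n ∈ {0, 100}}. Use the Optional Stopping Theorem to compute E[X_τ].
E[X_τ] = 11

X_n is a martingale and τ is a bounded-mean stopping time (indeed τ is finite a.s. with bounded expectation since the walk is in a bounded region). By the OST, E[X_τ] = E[X_0] = 11. Equivalently: E[X_τ] = 100 · P(hit 100 first) + 0 · P(hit 0 first) = 100 · (11/100) = 11.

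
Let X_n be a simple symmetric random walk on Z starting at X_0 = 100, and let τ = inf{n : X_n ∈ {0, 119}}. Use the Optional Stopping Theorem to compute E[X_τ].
E[X_τ] = 100

X_n is a martingale and τ is a bounded-mean stopping time (indeed τ is finite a.s. with bounded expectation since the walk is in a bounded region). By the OST, E[X_τ] = E[X_0] = 100. Equivalently: E[X_τ] = 119 · P(hit 119 first) + 0 · P(hit 0 first) = 119 · (100/119) = 100.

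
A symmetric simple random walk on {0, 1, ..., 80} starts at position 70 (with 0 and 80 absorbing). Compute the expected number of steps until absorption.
E[τ | X_0 = 70] = 700

Let v_k = E[τ | X_0 = k]. Boundary: v_0 = v_80 = 0. Recurrence: v_k = 1 + (v_{k-1} + v_{k+1})/2 for 1 ≤ k ≤ 79. The particular solution to v_k − (v_{k-1} + v_{k+1})/2 = 1 is v_k = −k^2. Adding homogeneous solution A + B k and matching boundaries gives v_k = k (80 − k). Substituting k = 70: v_70 = 70 · 10 = 700.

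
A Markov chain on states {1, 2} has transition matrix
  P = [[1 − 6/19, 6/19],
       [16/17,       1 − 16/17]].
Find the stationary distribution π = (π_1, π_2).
π_1 = 152/203, π_2 = 51/203

Solve πP = π with π_1 + π_2 = 1. From πP = π: π_1 · (1 − 6/19) + π_2 · 16/17 = π_1 ⇒ π_2 · 16/17 = π_1 · 6/19 ⇒ π_2/π_1 = (6/19)/(16/17) = 51/152. Together with π_1 + π_2 = 1:
  π_1 = (16/17)/(6/19 + 16/17) = (16/17)/(406/323) = 152/203,
  π_2 = (6/19)/(6/19 + 16/17) = (6/19)/(406/323) = 51/203.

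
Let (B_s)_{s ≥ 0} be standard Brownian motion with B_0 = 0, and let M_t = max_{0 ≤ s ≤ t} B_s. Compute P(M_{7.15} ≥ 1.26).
P(M_{7.15} ≥ 1.26) = 2·P(B_{7.15} ≥ 1.26) = 2(1 − Φ(1.26/√7.15)) ≈ 0.6375

By the reflection principle for Brownian motion, P(M_t ≥ a) = 2 · P(B_t ≥ a) for a ≥ 0. Since B_t ~ N(0, t), P(B_t ≥ 1.26) = 1 − Φ(1.26/√t) = 1 − Φ(1.26/√7.15) = 1 − Φ(0.4712). So
  P(M_{7.15} ≥ 1.26) = 2(1 − Φ(0.4712)) ≈ 0.6375.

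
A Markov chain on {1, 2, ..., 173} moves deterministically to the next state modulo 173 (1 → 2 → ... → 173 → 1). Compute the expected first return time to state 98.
E[T_98 | X_0 = 98] = 173

The chain cycles deterministically, so starting at state 98 it returns in exactly 173 steps. Equivalently, the stationary distribution is uniform π_j = 1/173 for every state j, so by Kac's formula E[T_98] = 1/π_98 = 173.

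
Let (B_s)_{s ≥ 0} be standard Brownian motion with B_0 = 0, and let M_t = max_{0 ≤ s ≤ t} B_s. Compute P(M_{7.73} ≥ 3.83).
P(M_{7.73} ≥ 3.83) = 2·P(B_{7.73} ≥ 3.83) = 2(1 − Φ(3.83/√7.73)) ≈ 0.1683

By the reflection principle for Brownian motion, P(M_t ≥ a) = 2 · P(B_t ≥ a) for a ≥ 0. Since B_t ~ N(0, t), P(B_t ≥ 3.83) = 1 − Φ(3.83/√t) = 1 − Φ(3.83/√7.73) = 1 − Φ(1.3776). So
  P(M_{7.73} ≥ 3.83) = 2(1 − Φ(1.3776)) ≈ 0.1683.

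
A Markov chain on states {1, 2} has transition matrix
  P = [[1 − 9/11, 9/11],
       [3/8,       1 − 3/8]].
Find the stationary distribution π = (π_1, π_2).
π_1 = 11/35, π_2 = 24/35

Solve πP = π with π_1 + π_2 = 1. From πP = π: π_1 · (1 − 9/11) + π_2 · 3/8 = π_1 ⇒ π_2 · 3/8 = π_1 · 9/11 ⇒ π_2/π_1 = (9/11)/(3/8) = 24/11. Together with π_1 + π_2 = 1:
  π_1 = (3/8)/(9/11 + 3/8) = (3/8)/(105/88) = 11/35,
  π_2 = (9/11)/(9/11 + 3/8) = (9/11)/(105/88) = 24/35.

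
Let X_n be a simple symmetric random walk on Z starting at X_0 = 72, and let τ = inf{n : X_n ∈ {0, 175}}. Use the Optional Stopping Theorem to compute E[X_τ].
E[X_τ] = 72

X_n is a martingale and τ is a bounded-mean stopping time (indeed τ is finite a.s. with bounded expectation since the walk is in a bounded region). By the OST, E[X_τ] = E[X_0] = 72. Equivalently: E[X_τ] = 175 · P(hit 175 first) + 0 · P(hit 0 first) = 175 · (72/175) = 72.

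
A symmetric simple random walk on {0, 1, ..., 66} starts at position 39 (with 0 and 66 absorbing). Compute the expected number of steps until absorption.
E[τ | X_0 = 39] = 1053

Let v_k = E[τ | X_0 = k]. Boundary: v_0 = v_66 = 0. Recurrence: v_k = 1 + (v_{k-1} + v_{k+1})/2 for 1 ≤ k ≤ 65. The particular solution to v_k − (v_{k-1} + v_{k+1})/2 = 1 is v_k = −k^2. Adding homogeneous solution A + B k and matching boundaries gives v_k = k (66 − k). Substituting k = 39: v_39 = 39 · 27 = 1053.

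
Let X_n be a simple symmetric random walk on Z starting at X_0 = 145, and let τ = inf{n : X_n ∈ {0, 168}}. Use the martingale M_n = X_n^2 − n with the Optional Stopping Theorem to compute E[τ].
E[τ] = 3335

M_n = X_n^2 − n is a martingale (since E[X_{n+1}^2 | F_n] = X_n^2 + 1). By OST (τ has finite mean in a bounded region), E[M_τ] = E[M_0] = X_0^2 − 0 = 145^2 = 21025. Also E[M_τ] = E[X_τ^2] − E[τ]. The walk exits at 0 or 168, with P(hit 168 first) = 145/168, so E[X_τ^2] = 168^2 · 145/168 + 0 = 24360. Thus E[τ] = E[X_τ^2] − E[M_τ] = 24360 − 21025 = 3335 = 145(168 − 145) = 3335.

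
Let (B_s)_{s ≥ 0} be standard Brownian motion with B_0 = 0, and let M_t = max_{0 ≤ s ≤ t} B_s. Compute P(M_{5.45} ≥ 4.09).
P(M_{5.45} ≥ 4.09) = 2·P(B_{5.45} ≥ 4.09) = 2(1 − Φ(4.09/√5.45)) ≈ 0.0798

By the reflection principle for Brownian motion, P(M_t ≥ a) = 2 · P(B_t ≥ a) for a ≥ 0. Since B_t ~ N(0, t), P(B_t ≥ 4.09) = 1 − Φ(4.09/√t) = 1 − Φ(4.09/√5.45) = 1 − Φ(1.7520). So
  P(M_{5.45} ≥ 4.09) = 2(1 − Φ(1.7520)) ≈ 0.0798.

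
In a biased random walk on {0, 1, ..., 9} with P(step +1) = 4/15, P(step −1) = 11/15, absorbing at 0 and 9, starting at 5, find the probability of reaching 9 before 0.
P(hit 9 before 0) = (1 − (11/4)^5) / (1 − (11/4)^9) = 5852416/336812221

Let u_k denote P(reach 9 before 0 | start at k). Boundary: u_0 = 0, u_9 = 1. Recurrence: u_k = 4/15·u_{k+1} + 11/15·u_{k-1} for 1 ≤ k ≤ 8. Try u_k = A + B·r^k with r = q/p = (11/15)/(4/15) = 11/4. Substitution satisfies the recurrence; boundary conditions give:
  u_k = (1 − r^k) / (1 − r^N) = (1 − (11/4)^5) / (1 − (11/4)^9) = 5852416/336812221.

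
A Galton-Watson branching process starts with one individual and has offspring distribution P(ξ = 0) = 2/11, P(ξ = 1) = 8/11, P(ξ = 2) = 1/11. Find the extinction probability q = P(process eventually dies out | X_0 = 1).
q = 1

Mean offspring μ = 0·2/11 + 1·8/11 + 2·1/11 = 10/11 ≤ 1. For μ ≤ 1 with offspring not concentrated at 1, the Galton-Watson process goes extinct almost surely, so q = 1.
(Algebraic check: The pgf is f(s) = 2/11 + 8/11·s + 1/11·s². The extinction probability q is the smallest fixed point of f in [0, 1]. Setting s = f(s):
  1/11·s² + (8/11 − 1)·s + 2/11 = 0
  1/11·s² − (2/11 + 1/11)·s + 2/11 = 0
which factors as (s − 1)·(1/11·s − 2/11) = 0, giving roots s = 1 and s = (2/11)/(1/11) = 2. Since 2 ≥ 1, the smallest root in [0, 1] is s = 1.)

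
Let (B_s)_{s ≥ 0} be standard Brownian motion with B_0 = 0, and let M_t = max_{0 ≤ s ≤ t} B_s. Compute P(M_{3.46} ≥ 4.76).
P(M_{3.46} ≥ 4.76) = 2·P(B_{3.46} ≥ 4.76) = 2(1 − Φ(4.76/√3.46)) ≈ 0.0105

By the reflection principle for Brownian motion, P(M_t ≥ a) = 2 · P(B_t ≥ a) for a ≥ 0. Since B_t ~ N(0, t), P(B_t ≥ 4.76) = 1 − Φ(4.76/√t) = 1 − Φ(4.76/√3.46) = 1 − Φ(2.5590). So
  P(M_{3.46} ≥ 4.76) = 2(1 − Φ(2.5590)) ≈ 0.0105.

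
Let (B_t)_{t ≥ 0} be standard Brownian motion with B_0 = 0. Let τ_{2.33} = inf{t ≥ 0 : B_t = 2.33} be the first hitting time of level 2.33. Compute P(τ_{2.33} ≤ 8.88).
P(τ_{2.33} ≤ 8.88) = 2(1 − Φ(2.33/√8.88)) = 2(1 − Φ(0.7819)) ≈ 0.4343

By the reflection principle for standard BM, P(τ_b ≤ t) = 2 · P(B_t ≥ b). Since B_t ~ N(0, t), P(B_t ≥ 2.33) = 1 − Φ(2.33/√t) = 1 − Φ(2.33/√8.88) = 1 − Φ(0.7819) ≈ 0.21714. Doubling: P(τ_{2.33} ≤ 8.88) ≈ 2 · 0.21714 = 0.43428 ≈ 0.4343.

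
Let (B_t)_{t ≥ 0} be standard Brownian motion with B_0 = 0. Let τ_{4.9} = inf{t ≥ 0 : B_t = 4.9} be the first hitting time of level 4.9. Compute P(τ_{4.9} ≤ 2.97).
P(τ_{4.9} ≤ 2.97) = 2(1 − Φ(4.9/√2.97)) = 2(1 − Φ(2.8433)) ≈ 0.0045

By the reflection principle for standard BM, P(τ_b ≤ t) = 2 · P(B_t ≥ b). Since B_t ~ N(0, t), P(B_t ≥ 4.9) = 1 − Φ(4.9/√t) = 1 − Φ(4.9/√2.97) = 1 − Φ(2.8433) ≈ 0.00223. Doubling: P(τ_{4.9} ≤ 2.97) ≈ 2 · 0.00223 = 0.00446 ≈ 0.0045.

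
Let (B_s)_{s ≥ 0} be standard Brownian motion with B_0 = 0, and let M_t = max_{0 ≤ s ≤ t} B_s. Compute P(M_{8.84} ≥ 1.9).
P(M_{8.84} ≥ 1.9) = 2·P(B_{8.84} ≥ 1.9) = 2(1 − Φ(1.9/√8.84)) ≈ 0.5228

By the reflection principle for Brownian motion, P(M_t ≥ a) = 2 · P(B_t ≥ a) for a ≥ 0. Since B_t ~ N(0, t), P(B_t ≥ 1.9) = 1 − Φ(1.9/√t) = 1 − Φ(1.9/√8.84) = 1 − Φ(0.6390). So
  P(M_{8.84} ≥ 1.9) = 2(1 − Φ(0.6390)) ≈ 0.5228.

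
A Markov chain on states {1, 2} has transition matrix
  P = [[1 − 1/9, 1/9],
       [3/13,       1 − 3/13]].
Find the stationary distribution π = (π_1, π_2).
π_1 = 27/40, π_2 = 13/40

Solve πP = π with π_1 + π_2 = 1. From πP = π: π_1 · (1 − 1/9) + π_2 · 3/13 = π_1 ⇒ π_2 · 3/13 = π_1 · 1/9 ⇒ π_2/π_1 = (1/9)/(3/13) = 13/27. Together with π_1 + π_2 = 1:
  π_1 = (3/13)/(1/9 + 3/13) = (3/13)/(40/117) = 27/40,
  π_2 = (1/9)/(1/9 + 3/13) = (1/9)/(40/117) = 13/40.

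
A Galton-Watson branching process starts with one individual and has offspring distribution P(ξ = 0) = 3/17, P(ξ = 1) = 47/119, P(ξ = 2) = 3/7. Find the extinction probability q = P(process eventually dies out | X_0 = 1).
q = 7/17

The pgf is f(s) = 3/17 + 47/119·s + 3/7·s². The extinction probability q is the smallest fixed point of f in [0, 1]. Setting s = f(s):
  3/7·s² + (47/119 − 1)·s + 3/17 = 0
  3/7·s² − (3/17 + 3/7)·s + 3/17 = 0
which factors as (s − 1)·(3/7·s − 3/17) = 0, giving roots s = 1 and s = (3/17)/(3/7) = 7/17.
Mean offspring μ = 47/119 + 2·3/7 = 149/119 > 1 (supercritical), so q < 1. The extinction probability is the smaller root: q = (3/17)/(3/7) = 7/17.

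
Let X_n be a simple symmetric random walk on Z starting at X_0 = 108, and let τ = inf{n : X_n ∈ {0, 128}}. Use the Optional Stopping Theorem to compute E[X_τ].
E[X_τ] = 108

X_n is a martingale and τ is a bounded-mean stopping time (indeed τ is finite a.s. with bounded expectation since the walk is in a bounded region). By the OST, E[X_τ] = E[X_0] = 108. Equivalently: E[X_τ] = 128 · P(hit 128 first) + 0 · P(hit 0 first) = 128 · (108/128) = 108.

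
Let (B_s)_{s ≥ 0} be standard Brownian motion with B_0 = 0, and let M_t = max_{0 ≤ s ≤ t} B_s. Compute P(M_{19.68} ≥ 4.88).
P(M_{19.68} ≥ 4.88) = 2·P(B_{19.68} ≥ 4.88) = 2(1 − Φ(4.88/√19.68)) ≈ 0.2713

By the reflection principle for Brownian motion, P(M_t ≥ a) = 2 · P(B_t ≥ a) for a ≥ 0. Since B_t ~ N(0, t), P(B_t ≥ 4.88) = 1 − Φ(4.88/√t) = 1 − Φ(4.88/√19.68) = 1 − Φ(1.1000). So
  P(M_{19.68} ≥ 4.88) = 2(1 − Φ(1.1000)) ≈ 0.2713.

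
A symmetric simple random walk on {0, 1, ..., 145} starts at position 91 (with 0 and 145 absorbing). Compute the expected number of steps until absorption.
E[τ | X_0 = 91] = 4914

Let v_k = E[τ | X_0 = k]. Boundary: v_0 = v_145 = 0. Recurrence: v_k = 1 + (v_{k-1} + v_{k+1})/2 for 1 ≤ k ≤ 144. The particular solution to v_k − (v_{k-1} + v_{k+1})/2 = 1 is v_k = −k^2. Adding homogeneous solution A + B k and matching boundaries gives v_k = k (145 − k). Substituting k = 91: v_91 = 91 · 54 = 4914.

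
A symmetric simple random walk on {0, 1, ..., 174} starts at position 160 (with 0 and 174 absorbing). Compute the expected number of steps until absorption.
E[τ | X_0 = 160] = 2240

Let v_k = E[τ | X_0 = k]. Boundary: v_0 = v_174 = 0. Recurrence: v_k = 1 + (v_{k-1} + v_{k+1})/2 for 1 ≤ k ≤ 173. The particular solution to v_k − (v_{k-1} + v_{k+1})/2 = 1 is v_k = −k^2. Adding homogeneous solution A + B k and matching boundaries gives v_k = k (174 − k). Substituting k = 160: v_160 = 160 · 14 = 2240.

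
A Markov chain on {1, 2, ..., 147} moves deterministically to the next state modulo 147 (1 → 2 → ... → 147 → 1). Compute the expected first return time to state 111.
E[T_111 | X_0 = 111] = 147

The chain cycles deterministically, so starting at state 111 it returns in exactly 147 steps. Equivalently, the stationary distribution is uniform π_j = 1/147 for every state j, so by Kac's formula E[T_111] = 1/π_111 = 147.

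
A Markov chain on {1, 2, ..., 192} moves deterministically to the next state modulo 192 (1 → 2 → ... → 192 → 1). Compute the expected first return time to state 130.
E[T_130 | X_0 = 130] = 192

The chain cycles deterministically, so starting at state 130 it returns in exactly 192 steps. Equivalently, the stationary distribution is uniform π_j = 1/192 for every state j, so by Kac's formula E[T_130] = 1/π_130 = 192.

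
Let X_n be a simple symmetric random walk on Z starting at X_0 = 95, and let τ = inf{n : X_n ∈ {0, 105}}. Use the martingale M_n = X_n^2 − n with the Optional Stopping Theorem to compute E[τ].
E[τ] = 950

M_n = X_n^2 − n is a martingale (since E[X_{n+1}^2 | F_n] = X_n^2 + 1). By OST (τ has finite mean in a bounded region), E[M_τ] = E[M_0] = X_0^2 − 0 = 95^2 = 9025. Also E[M_τ] = E[X_τ^2] − E[τ]. The walk exits at 0 or 105, with P(hit 105 first) = 95/105, so E[X_τ^2] = 105^2 · 95/105 + 0 = 9975. Thus E[τ] = E[X_τ^2] − E[M_τ] = 9975 − 9025 = 950 = 95(105 − 95) = 950.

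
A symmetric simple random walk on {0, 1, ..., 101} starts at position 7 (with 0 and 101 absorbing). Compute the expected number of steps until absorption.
E[τ | X_0 = 7] = 658

Let v_k = E[τ | X_0 = k]. Boundary: v_0 = v_101 = 0. Recurrence: v_k = 1 + (v_{k-1} + v_{k+1})/2 for 1 ≤ k ≤ 100. The particular solution to v_k − (v_{k-1} + v_{k+1})/2 = 1 is v_k = −k^2. Adding homogeneous solution A + B k and matching boundaries gives v_k = k (101 − k). Substituting k = 7: v_7 = 7 · 94 = 658.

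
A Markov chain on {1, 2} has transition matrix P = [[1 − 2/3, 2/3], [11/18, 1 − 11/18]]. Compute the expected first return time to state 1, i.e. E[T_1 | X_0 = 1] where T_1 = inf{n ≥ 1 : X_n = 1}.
E[T_1 | X_0 = 1] = 1/π_1 = 23/11

For an irreducible recurrent Markov chain with stationary distribution π, E[T_i | X_0 = i] = 1/π_i (Kac's formula). Here π_1 = (11/18)/(2/3 + 11/18) = (11/18)/(23/18) = 11/23, so E[T_1 | X_0 = 1] = 1/π_1 = (2/3 + 11/18)/(11/18) = (23/18)/(11/18) = 23/11.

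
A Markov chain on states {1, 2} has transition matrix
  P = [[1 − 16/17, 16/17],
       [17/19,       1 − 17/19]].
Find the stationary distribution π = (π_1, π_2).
π_1 = 289/593, π_2 = 304/593

Solve πP = π with π_1 + π_2 = 1. From πP = π: π_1 · (1 − 16/17) + π_2 · 17/19 = π_1 ⇒ π_2 · 17/19 = π_1 · 16/17 ⇒ π_2/π_1 = (16/17)/(17/19) = 304/289. Together with π_1 + π_2 = 1:
  π_1 = (17/19)/(16/17 + 17/19) = (17/19)/(593/323) = 289/593,
  π_2 = (16/17)/(16/17 + 17/19) = (16/17)/(593/323) = 304/593.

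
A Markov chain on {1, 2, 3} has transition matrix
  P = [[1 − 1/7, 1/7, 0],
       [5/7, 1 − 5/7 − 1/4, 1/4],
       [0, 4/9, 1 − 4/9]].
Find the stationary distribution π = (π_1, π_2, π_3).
π = (16/21, 16/105, 3/35)

This is a birth-death chain on three states, which satisfies detailed balance: π_1 · P_{12} = π_2 · P_{21} and π_2 · P_{23} = π_3 · P_{32}.
From π_1 · 1/7 = π_2 · 5/7: π_2/π_1 = (1/7)/(5/7) = 1/5.
From π_2 · 1/4 = π_3 · 4/9: π_3/π_2 = (1/4)/(4/9) = 9/16.
Take π_1 proportional to 1; then unnormalized π = (1, 1/5, 9/80). Normalize by dividing by the sum 21/16:
  π = (16/21, 16/105, 3/35).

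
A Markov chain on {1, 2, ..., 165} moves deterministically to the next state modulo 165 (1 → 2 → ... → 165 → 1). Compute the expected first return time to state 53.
E[T_53 | X_0 = 53] = 165

The chain cycles deterministically, so starting at state 53 it returns in exactly 165 steps. Equivalently, the stationary distribution is uniform π_j = 1/165 for every state j, so by Kac's formula E[T_53] = 1/π_53 = 165.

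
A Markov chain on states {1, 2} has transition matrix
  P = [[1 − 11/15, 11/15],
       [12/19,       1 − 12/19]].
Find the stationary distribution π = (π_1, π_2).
π_1 = 180/389, π_2 = 209/389

Solve πP = π with π_1 + π_2 = 1. From πP = π: π_1 · (1 − 11/15) + π_2 · 12/19 = π_1 ⇒ π_2 · 12/19 = π_1 · 11/15 ⇒ π_2/π_1 = (11/15)/(12/19) = 209/180. Together with π_1 + π_2 = 1:
  π_1 = (12/19)/(11/15 + 12/19) = (12/19)/(389/285) = 180/389,
  π_2 = (11/15)/(11/15 + 12/19) = (11/15)/(389/285) = 209/389.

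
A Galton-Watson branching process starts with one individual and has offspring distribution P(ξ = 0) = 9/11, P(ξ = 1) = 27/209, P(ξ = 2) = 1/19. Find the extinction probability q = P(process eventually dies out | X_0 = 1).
q = 1

Mean offspring μ = 0·9/11 + 1·27/209 + 2·1/19 = 49/209 ≤ 1. For μ ≤ 1 with offspring not concentrated at 1, the Galton-Watson process goes extinct almost surely, so q = 1.
(Algebraic check: The pgf is f(s) = 9/11 + 27/209·s + 1/19·s². The extinction probability q is the smallest fixed point of f in [0, 1]. Setting s = f(s):
  1/19·s² + (27/209 − 1)·s + 9/11 = 0
  1/19·s² − (9/11 + 1/19)·s + 9/11 = 0
which factors as (s − 1)·(1/19·s − 9/11) = 0, giving roots s = 1 and s = (9/11)/(1/19) = 171/11. Since 171/11 ≥ 1, the smallest root in [0, 1] is s = 1.)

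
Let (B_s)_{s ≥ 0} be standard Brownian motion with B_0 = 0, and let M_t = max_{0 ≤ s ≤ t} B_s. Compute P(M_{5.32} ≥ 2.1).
P(M_{5.32} ≥ 2.1) = 2·P(B_{5.32} ≥ 2.1) = 2(1 − Φ(2.1/√5.32)) ≈ 0.3626

By the reflection principle for Brownian motion, P(M_t ≥ a) = 2 · P(B_t ≥ a) for a ≥ 0. Since B_t ~ N(0, t), P(B_t ≥ 2.1) = 1 − Φ(2.1/√t) = 1 − Φ(2.1/√5.32) = 1 − Φ(0.9105). So
  P(M_{5.32} ≥ 2.1) = 2(1 − Φ(0.9105)) ≈ 0.3626.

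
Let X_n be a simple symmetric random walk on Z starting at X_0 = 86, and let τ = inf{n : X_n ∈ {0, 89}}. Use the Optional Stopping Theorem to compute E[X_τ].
E[X_τ] = 86

X_n is a martingale and τ is a bounded-mean stopping time (indeed τ is finite a.s. with bounded expectation since the walk is in a bounded region). By the OST, E[X_τ] = E[X_0] = 86. Equivalently: E[X_τ] = 89 · P(hit 89 first) + 0 · P(hit 0 first) = 89 · (86/89) = 86.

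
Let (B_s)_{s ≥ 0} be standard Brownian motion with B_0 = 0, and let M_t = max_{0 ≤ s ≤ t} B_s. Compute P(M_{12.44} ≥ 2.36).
P(M_{12.44} ≥ 2.36) = 2·P(B_{12.44} ≥ 2.36) = 2(1 − Φ(2.36/√12.44)) ≈ 0.5034

By the reflection principle for Brownian motion, P(M_t ≥ a) = 2 · P(B_t ≥ a) for a ≥ 0. Since B_t ~ N(0, t), P(B_t ≥ 2.36) = 1 − Φ(2.36/√t) = 1 − Φ(2.36/√12.44) = 1 − Φ(0.6691). So
  P(M_{12.44} ≥ 2.36) = 2(1 − Φ(0.6691)) ≈ 0.5034.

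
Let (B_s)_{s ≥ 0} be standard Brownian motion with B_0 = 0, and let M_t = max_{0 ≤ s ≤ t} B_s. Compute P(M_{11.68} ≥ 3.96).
P(M_{11.68} ≥ 3.96) = 2·P(B_{11.68} ≥ 3.96) = 2(1 − Φ(3.96/√11.68)) ≈ 0.2466

By the reflection principle for Brownian motion, P(M_t ≥ a) = 2 · P(B_t ≥ a) for a ≥ 0. Since B_t ~ N(0, t), P(B_t ≥ 3.96) = 1 − Φ(3.96/√t) = 1 − Φ(3.96/√11.68) = 1 − Φ(1.1587). So
  P(M_{11.68} ≥ 3.96) = 2(1 − Φ(1.1587)) ≈ 0.2466.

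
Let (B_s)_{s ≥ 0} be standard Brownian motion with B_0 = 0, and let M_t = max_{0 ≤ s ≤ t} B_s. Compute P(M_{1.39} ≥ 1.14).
P(M_{1.39} ≥ 1.14) = 2·P(B_{1.39} ≥ 1.14) = 2(1 − Φ(1.14/√1.39)) ≈ 0.3336

By the reflection principle for Brownian motion, P(M_t ≥ a) = 2 · P(B_t ≥ a) for a ≥ 0. Since B_t ~ N(0, t), P(B_t ≥ 1.14) = 1 − Φ(1.14/√t) = 1 − Φ(1.14/√1.39) = 1 − Φ(0.9669). So
  P(M_{1.39} ≥ 1.14) = 2(1 − Φ(0.9669)) ≈ 0.3336.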